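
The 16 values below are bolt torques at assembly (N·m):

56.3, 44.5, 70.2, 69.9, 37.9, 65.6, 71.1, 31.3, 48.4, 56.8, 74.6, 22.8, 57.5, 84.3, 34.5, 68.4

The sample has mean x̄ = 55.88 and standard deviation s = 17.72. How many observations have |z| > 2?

Cutoffs: x̄ ± 2s = [20.44, 91.32].
Every value lies within the cutoffs.

0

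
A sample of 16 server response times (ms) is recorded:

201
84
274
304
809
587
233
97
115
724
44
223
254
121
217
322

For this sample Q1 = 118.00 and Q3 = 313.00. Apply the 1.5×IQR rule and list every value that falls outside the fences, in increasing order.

724, 809

IQR = Q3 − Q1 = 313.00 − 118.00 = 195.00.
Lower fence = Q1 − 1.5·IQR = 118.00 − 292.50 = -174.50.
Upper fence = Q3 + 1.5·IQR = 313.00 + 292.50 = 605.50.
724 > 605.50 → outlier.
809 > 605.50 → outlier.
All remaining values lie within [-174.50, 605.50].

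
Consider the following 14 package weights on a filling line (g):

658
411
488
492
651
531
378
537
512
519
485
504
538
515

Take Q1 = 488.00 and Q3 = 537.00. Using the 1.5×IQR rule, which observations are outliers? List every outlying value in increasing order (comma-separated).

378, 411, 651, 658

IQR = Q3 − Q1 = 537.00 − 488.00 = 49.00.
Lower fence = Q1 − 1.5·IQR = 488.00 − 73.50 = 414.50.
Upper fence = Q3 + 1.5·IQR = 537.00 + 73.50 = 610.50.
378 < 414.50 → outlier.
411 < 414.50 → outlier.
651 > 610.50 → outlier.
658 > 610.50 → outlier.
All remaining values lie within [414.50, 610.50].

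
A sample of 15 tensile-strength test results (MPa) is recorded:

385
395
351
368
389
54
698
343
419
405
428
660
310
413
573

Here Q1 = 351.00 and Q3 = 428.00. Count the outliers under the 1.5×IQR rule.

IQR = 77.00; fences at 351.00 − 115.50 = 235.50 and 428.00 + 115.50 = 543.50.
Outside the cutoffs: 54, 573, 660, 698.

4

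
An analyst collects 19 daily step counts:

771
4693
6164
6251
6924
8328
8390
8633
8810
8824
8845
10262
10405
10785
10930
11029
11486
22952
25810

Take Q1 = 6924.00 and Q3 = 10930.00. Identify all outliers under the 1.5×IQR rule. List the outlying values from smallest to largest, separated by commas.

IQR = Q3 − Q1 = 10930.00 − 6924.00 = 4006.00.
Lower fence = Q1 − 1.5·IQR = 6924.00 − 6009.00 = 915.00.
Upper fence = Q3 + 1.5·IQR = 10930.00 + 6009.00 = 16939.00.
771 < 915.00 → outlier.
22952 > 16939.00 → outlier.
25810 > 16939.00 → outlier.
All remaining values lie within [915.00, 16939.00].

771, 22952, 25810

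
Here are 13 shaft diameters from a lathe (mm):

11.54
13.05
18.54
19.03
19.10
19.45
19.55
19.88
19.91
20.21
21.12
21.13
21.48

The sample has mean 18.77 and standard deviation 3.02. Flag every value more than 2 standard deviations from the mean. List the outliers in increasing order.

11.54

Cutoffs at x̄ ± 2s: 18.77 ± 2·3.02 = [12.73, 24.81].
11.54: z = -2.39, |z| > 2 → outlier.
Every other value lies within [12.73, 24.81].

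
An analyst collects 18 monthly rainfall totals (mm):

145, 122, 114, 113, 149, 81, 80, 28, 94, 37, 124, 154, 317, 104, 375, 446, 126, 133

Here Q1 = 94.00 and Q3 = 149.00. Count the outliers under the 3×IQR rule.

IQR = 55.00; fences at 94.00 − 165.00 = -71.00 and 149.00 + 165.00 = 314.00.
Outside the cutoffs: 317, 375, 446.

3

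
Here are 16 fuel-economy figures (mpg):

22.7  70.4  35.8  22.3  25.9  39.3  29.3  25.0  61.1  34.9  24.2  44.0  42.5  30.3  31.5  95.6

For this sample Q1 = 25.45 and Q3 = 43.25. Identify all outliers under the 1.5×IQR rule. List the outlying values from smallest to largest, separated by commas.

IQR = Q3 − Q1 = 43.25 − 25.45 = 17.80.
Lower fence = Q1 − 1.5·IQR = 25.45 − 26.70 = -1.25.
Upper fence = Q3 + 1.5·IQR = 43.25 + 26.70 = 69.95.
70.4 > 69.95 → outlier.
95.6 > 69.95 → outlier.
All remaining values lie within [-1.25, 69.95].

70.4, 95.6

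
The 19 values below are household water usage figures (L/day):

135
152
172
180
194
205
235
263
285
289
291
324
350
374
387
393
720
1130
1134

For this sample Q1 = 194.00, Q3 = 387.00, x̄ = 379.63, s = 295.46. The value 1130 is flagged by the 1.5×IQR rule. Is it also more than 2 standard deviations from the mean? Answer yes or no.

yes

z = (1130 − 379.63) / 295.46 = 2.54.
|z| = 2.54 > 2.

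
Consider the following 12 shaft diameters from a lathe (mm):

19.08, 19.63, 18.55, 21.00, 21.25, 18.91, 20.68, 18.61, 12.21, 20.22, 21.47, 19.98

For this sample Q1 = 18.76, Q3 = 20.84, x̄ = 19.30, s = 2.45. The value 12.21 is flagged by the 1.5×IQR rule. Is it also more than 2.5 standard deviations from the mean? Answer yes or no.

z = (12.21 − 19.30) / 2.45 = -2.89.
|z| = 2.89 > 2.5.

yes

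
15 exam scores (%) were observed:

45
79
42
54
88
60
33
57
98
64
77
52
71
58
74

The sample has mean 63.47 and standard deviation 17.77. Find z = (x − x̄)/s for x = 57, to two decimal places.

-0.36

z = (57 − 63.47) / 17.77 = -0.36.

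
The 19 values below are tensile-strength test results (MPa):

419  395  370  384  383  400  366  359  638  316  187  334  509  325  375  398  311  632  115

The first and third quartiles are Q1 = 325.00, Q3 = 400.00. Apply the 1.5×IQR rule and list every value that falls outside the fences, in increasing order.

IQR = Q3 − Q1 = 400.00 − 325.00 = 75.00.
Lower fence = Q1 − 1.5·IQR = 325.00 − 112.50 = 212.50.
Upper fence = Q3 + 1.5·IQR = 400.00 + 112.50 = 512.50.
115 < 212.50 → outlier.
187 < 212.50 → outlier.
632 > 512.50 → outlier.
638 > 512.50 → outlier.
All remaining values lie within [212.50, 512.50].

115, 187, 632, 638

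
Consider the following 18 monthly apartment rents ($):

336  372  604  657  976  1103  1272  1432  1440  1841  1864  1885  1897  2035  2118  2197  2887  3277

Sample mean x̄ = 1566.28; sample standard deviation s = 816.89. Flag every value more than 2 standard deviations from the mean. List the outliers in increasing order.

Cutoffs at x̄ ± 2s: 1566.28 ± 2·816.89 = [-67.50, 3200.06].
3277: z = 2.09, |z| > 2 → outlier.
Every other value lies within [-67.50, 3200.06].

3277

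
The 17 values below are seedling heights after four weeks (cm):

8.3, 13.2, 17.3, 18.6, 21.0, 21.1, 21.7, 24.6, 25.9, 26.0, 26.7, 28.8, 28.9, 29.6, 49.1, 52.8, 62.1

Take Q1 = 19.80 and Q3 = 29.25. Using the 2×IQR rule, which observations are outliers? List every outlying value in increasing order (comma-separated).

49.1, 52.8, 62.1

IQR = Q3 − Q1 = 29.25 − 19.80 = 9.45.
Lower fence = Q1 − 2·IQR = 19.80 − 18.90 = 0.90.
Upper fence = Q3 + 2·IQR = 29.25 + 18.90 = 48.15.
49.1 > 48.15 → outlier.
52.8 > 48.15 → outlier.
62.1 > 48.15 → outlier.
All remaining values lie within [0.90, 48.15].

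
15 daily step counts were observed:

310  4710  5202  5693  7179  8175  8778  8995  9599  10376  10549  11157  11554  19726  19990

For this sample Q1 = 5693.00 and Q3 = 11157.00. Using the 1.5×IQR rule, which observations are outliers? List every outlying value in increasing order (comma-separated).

IQR = Q3 − Q1 = 11157.00 − 5693.00 = 5464.00.
Lower fence = Q1 − 1.5·IQR = 5693.00 − 8196.00 = -2503.00.
Upper fence = Q3 + 1.5·IQR = 11157.00 + 8196.00 = 19353.00.
19726 > 19353.00 → outlier.
19990 > 19353.00 → outlier.
All remaining values lie within [-2503.00, 19353.00].

19726, 19990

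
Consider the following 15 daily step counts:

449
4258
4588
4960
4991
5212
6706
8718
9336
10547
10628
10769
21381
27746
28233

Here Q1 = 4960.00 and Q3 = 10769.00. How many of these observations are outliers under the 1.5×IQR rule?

3

IQR = 5809.00; fences at 4960.00 − 8713.50 = -3753.50 and 10769.00 + 8713.50 = 19482.50.
Outside the cutoffs: 21381, 27746, 28233.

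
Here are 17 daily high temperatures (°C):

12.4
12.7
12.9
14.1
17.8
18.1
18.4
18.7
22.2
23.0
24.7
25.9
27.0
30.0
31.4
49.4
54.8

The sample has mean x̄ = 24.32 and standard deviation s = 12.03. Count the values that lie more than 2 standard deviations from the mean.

Cutoffs: x̄ ± 2s = [0.26, 48.38].
Outside the cutoffs: 49.4, 54.8.

2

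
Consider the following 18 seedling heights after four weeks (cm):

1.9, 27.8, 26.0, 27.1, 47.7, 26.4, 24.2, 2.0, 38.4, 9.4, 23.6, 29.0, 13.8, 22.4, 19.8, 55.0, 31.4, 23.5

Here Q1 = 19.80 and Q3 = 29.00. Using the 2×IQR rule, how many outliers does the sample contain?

2

IQR = 9.20; fences at 19.80 − 18.40 = 1.40 and 29.00 + 18.40 = 47.40.
Outside the cutoffs: 47.7, 55.0.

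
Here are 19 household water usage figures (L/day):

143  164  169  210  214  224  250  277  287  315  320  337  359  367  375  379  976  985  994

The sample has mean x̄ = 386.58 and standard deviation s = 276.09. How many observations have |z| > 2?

3

Cutoffs: x̄ ± 2s = [-165.60, 938.76].
Outside the cutoffs: 976, 985, 994.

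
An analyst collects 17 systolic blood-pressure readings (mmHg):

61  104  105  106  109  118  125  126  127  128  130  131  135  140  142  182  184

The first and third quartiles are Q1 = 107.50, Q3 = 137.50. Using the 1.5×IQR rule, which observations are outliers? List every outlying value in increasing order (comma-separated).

61, 184

IQR = Q3 − Q1 = 137.50 − 107.50 = 30.00.
Lower fence = Q1 − 1.5·IQR = 107.50 − 45.00 = 62.50.
Upper fence = Q3 + 1.5·IQR = 137.50 + 45.00 = 182.50.
61 < 62.50 → outlier.
184 > 182.50 → outlier.
All remaining values lie within [62.50, 182.50].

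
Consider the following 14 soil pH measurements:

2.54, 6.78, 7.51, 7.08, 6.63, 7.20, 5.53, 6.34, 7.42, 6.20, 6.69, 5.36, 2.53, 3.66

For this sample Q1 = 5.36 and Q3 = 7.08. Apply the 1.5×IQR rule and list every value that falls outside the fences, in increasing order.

IQR = Q3 − Q1 = 7.08 − 5.36 = 1.72.
Lower fence = Q1 − 1.5·IQR = 5.36 − 2.58 = 2.78.
Upper fence = Q3 + 1.5·IQR = 7.08 + 2.58 = 9.66.
2.53 < 2.78 → outlier.
2.54 < 2.78 → outlier.
All remaining values lie within [2.78, 9.66].

2.53, 2.54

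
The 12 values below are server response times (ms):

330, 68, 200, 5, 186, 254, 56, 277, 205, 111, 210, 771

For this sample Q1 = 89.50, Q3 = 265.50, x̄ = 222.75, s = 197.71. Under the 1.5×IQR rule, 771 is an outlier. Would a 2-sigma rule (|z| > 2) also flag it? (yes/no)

yes

z = (771 − 222.75) / 197.71 = 2.77.
|z| = 2.77 > 2.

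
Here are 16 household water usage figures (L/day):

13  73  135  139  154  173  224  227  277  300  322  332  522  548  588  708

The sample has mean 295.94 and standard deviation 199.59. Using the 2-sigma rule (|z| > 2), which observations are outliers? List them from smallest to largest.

708

Cutoffs at x̄ ± 2s: 295.94 ± 2·199.59 = [-103.24, 695.12].
708: z = 2.06, |z| > 2 → outlier.
Every other value lies within [-103.24, 695.12].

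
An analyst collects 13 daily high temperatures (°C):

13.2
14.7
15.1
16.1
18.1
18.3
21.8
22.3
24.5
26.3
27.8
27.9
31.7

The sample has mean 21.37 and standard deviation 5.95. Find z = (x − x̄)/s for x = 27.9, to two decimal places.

z = (27.9 − 21.37) / 5.95 = 1.10.

1.10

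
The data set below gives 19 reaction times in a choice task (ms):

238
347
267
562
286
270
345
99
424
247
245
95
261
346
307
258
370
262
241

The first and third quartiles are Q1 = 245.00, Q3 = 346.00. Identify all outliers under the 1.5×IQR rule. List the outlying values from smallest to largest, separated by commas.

IQR = Q3 − Q1 = 346.00 − 245.00 = 101.00.
Lower fence = Q1 − 1.5·IQR = 245.00 − 151.50 = 93.50.
Upper fence = Q3 + 1.5·IQR = 346.00 + 151.50 = 497.50.
562 > 497.50 → outlier.
All remaining values lie within [93.50, 497.50].

562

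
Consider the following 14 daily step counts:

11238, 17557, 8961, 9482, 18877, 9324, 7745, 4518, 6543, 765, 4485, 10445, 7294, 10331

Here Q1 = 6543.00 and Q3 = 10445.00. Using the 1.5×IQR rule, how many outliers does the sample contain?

2

IQR = 3902.00; fences at 6543.00 − 5853.00 = 690.00 and 10445.00 + 5853.00 = 16298.00.
Outside the cutoffs: 17557, 18877.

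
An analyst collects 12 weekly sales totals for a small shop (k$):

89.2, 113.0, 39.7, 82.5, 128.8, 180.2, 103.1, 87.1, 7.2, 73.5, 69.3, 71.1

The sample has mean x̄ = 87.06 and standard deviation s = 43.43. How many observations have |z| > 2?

Cutoffs: x̄ ± 2s = [0.20, 173.92].
Outside the cutoffs: 180.2.

1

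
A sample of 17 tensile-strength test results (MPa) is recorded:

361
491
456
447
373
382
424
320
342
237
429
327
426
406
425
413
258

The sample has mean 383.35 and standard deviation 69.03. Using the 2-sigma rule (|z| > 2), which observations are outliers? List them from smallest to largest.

Cutoffs at x̄ ± 2s: 383.35 ± 2·69.03 = [245.29, 521.41].
237: z = -2.12, |z| > 2 → outlier.
Every other value lies within [245.29, 521.41].

237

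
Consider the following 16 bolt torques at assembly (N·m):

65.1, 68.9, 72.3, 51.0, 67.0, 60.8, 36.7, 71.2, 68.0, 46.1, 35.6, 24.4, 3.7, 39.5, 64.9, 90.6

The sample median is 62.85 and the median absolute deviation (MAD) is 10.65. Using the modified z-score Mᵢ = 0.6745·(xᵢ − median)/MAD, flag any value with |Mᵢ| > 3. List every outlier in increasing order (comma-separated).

3.7

|Mᵢ| > 3 ⇔ |xᵢ − 62.85| > 3·10.65/0.6745 = 47.37.
So outliers lie outside [15.48, 110.22].
3.7: M = -3.75 → outlier.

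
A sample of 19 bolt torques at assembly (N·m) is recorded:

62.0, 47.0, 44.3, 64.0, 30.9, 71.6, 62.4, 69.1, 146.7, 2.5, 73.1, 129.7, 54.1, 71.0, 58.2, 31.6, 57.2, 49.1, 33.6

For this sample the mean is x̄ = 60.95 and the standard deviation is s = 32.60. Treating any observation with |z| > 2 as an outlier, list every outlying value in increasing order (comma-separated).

129.7, 146.7

Cutoffs at x̄ ± 2s: 60.95 ± 2·32.60 = [-4.25, 126.15].
129.7: z = 2.11, |z| > 2 → outlier.
146.7: z = 2.63, |z| > 2 → outlier.
Every other value lies within [-4.25, 126.15].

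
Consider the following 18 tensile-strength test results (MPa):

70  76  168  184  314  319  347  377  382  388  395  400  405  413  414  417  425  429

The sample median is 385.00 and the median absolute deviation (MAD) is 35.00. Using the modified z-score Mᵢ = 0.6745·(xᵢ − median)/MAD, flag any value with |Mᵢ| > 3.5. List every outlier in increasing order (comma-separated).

70, 76, 168, 184

|Mᵢ| > 3.5 ⇔ |xᵢ − 385.00| > 3.5·35.00/0.6745 = 181.62.
So outliers lie outside [203.38, 566.62].
70: M = -6.07 → outlier.
76: M = -5.95 → outlier.
168: M = -4.18 → outlier.
184: M = -3.87 → outlier.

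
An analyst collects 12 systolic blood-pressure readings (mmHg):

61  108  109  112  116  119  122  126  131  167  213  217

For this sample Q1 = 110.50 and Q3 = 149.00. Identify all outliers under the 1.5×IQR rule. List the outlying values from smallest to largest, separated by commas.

213, 217

IQR = Q3 − Q1 = 149.00 − 110.50 = 38.50.
Lower fence = Q1 − 1.5·IQR = 110.50 − 57.75 = 52.75.
Upper fence = Q3 + 1.5·IQR = 149.00 + 57.75 = 206.75.
213 > 206.75 → outlier.
217 > 206.75 → outlier.
All remaining values lie within [52.75, 206.75].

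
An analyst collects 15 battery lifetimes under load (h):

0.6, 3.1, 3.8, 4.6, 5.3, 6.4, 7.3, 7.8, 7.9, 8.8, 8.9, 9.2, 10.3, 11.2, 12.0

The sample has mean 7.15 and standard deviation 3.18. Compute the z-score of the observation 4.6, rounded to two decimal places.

-0.80

z = (4.6 − 7.15) / 3.18 = -0.80.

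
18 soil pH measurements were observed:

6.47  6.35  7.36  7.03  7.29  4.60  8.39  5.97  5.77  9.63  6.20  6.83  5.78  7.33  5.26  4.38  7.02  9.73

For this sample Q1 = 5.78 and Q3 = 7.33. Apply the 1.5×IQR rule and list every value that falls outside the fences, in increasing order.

9.73

IQR = Q3 − Q1 = 7.33 − 5.78 = 1.55.
Lower fence = Q1 − 1.5·IQR = 5.78 − 2.325 = 3.455.
Upper fence = Q3 + 1.5·IQR = 7.33 + 2.325 = 9.655.
9.73 > 9.655 → outlier.
All remaining values lie within [3.455, 9.655].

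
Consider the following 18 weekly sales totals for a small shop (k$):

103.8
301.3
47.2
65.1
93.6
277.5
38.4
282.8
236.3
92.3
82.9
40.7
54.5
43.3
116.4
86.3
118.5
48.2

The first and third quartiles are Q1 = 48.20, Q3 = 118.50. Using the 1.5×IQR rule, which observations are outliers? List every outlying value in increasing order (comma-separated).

IQR = Q3 − Q1 = 118.50 − 48.20 = 70.30.
Lower fence = Q1 − 1.5·IQR = 48.20 − 105.45 = -57.25.
Upper fence = Q3 + 1.5·IQR = 118.50 + 105.45 = 223.95.
236.3 > 223.95 → outlier.
277.5 > 223.95 → outlier.
282.8 > 223.95 → outlier.
301.3 > 223.95 → outlier.
All remaining values lie within [-57.25, 223.95].

236.3, 277.5, 282.8, 301.3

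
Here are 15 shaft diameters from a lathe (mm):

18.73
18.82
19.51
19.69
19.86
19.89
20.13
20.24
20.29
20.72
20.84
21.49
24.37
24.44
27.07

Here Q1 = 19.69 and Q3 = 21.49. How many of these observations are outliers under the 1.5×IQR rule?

3

IQR = 1.80; fences at 19.69 − 2.70 = 16.99 and 21.49 + 2.70 = 24.19.
Outside the cutoffs: 24.37, 24.44, 27.07.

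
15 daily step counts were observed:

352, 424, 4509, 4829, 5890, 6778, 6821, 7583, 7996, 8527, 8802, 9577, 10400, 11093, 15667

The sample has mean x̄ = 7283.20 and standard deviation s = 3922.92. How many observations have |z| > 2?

1

Cutoffs: x̄ ± 2s = [-562.64, 15129.04].
Outside the cutoffs: 15667.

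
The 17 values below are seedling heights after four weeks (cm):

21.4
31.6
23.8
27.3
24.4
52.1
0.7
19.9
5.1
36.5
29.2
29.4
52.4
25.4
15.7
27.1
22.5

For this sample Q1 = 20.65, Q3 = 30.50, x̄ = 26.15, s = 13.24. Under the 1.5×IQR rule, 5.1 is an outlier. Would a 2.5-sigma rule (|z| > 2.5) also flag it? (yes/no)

z = (5.1 − 26.15) / 13.24 = -1.59.
|z| = 1.59 ≤ 2.5.

no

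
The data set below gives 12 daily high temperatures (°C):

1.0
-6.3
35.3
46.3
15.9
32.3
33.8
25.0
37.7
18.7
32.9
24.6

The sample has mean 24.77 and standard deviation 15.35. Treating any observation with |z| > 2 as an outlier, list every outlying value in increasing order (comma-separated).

Cutoffs at x̄ ± 2s: 24.77 ± 2·15.35 = [-5.93, 55.47].
-6.3: z = -2.02, |z| > 2 → outlier.
Every other value lies within [-5.93, 55.47].

-6.3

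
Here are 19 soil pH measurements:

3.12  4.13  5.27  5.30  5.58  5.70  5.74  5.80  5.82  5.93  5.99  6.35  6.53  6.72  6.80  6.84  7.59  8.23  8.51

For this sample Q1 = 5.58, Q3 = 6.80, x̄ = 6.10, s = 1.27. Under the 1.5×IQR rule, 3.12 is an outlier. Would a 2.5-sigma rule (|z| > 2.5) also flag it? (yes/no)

no

z = (3.12 − 6.10) / 1.27 = -2.35.
|z| = 2.35 ≤ 2.5.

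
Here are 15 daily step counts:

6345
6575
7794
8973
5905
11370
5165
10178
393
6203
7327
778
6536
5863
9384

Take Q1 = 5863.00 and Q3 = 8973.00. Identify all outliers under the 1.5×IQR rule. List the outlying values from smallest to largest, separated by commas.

393, 778

IQR = Q3 − Q1 = 8973.00 − 5863.00 = 3110.00.
Lower fence = Q1 − 1.5·IQR = 5863.00 − 4665.00 = 1198.00.
Upper fence = Q3 + 1.5·IQR = 8973.00 + 4665.00 = 13638.00.
393 < 1198.00 → outlier.
778 < 1198.00 → outlier.
All remaining values lie within [1198.00, 13638.00].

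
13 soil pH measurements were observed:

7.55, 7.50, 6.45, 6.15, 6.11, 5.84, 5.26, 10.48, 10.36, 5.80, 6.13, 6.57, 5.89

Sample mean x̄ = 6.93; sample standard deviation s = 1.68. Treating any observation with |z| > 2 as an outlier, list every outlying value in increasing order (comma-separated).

Cutoffs at x̄ ± 2s: 6.93 ± 2·1.68 = [3.57, 10.29].
10.36: z = 2.04, |z| > 2 → outlier.
10.48: z = 2.11, |z| > 2 → outlier.
Every other value lies within [3.57, 10.29].

10.36, 10.48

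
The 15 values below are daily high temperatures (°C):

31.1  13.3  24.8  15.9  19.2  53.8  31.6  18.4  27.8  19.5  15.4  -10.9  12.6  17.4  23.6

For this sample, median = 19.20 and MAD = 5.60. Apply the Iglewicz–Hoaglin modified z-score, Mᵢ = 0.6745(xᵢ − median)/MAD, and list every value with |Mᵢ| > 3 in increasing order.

-10.9, 53.8

|Mᵢ| > 3 ⇔ |xᵢ − 19.20| > 3·5.60/0.6745 = 24.91.
So outliers lie outside [-5.71, 44.11].
-10.9: M = -3.63 → outlier.
53.8: M = 4.17 → outlier.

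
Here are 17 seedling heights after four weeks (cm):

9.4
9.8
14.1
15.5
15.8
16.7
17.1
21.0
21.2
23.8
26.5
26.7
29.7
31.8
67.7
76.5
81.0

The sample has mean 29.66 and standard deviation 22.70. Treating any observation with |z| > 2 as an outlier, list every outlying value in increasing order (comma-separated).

Cutoffs at x̄ ± 2s: 29.66 ± 2·22.70 = [-15.74, 75.06].
76.5: z = 2.06, |z| > 2 → outlier.
81.0: z = 2.26, |z| > 2 → outlier.
Every other value lies within [-15.74, 75.06].

76.5, 81.0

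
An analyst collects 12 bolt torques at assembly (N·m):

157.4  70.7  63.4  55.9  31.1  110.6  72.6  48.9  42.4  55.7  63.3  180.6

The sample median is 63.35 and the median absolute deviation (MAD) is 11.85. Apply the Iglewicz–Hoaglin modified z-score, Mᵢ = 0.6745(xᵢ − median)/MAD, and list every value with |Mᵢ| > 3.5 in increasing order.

|Mᵢ| > 3.5 ⇔ |xᵢ − 63.35| > 3.5·11.85/0.6745 = 61.49.
So outliers lie outside [1.86, 124.84].
157.4: M = 5.35 → outlier.
180.6: M = 6.67 → outlier.

157.4, 180.6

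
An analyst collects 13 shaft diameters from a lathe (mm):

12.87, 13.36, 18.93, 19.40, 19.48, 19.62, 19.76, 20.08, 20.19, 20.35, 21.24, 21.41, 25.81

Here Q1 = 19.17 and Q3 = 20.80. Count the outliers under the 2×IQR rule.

IQR = 1.63; fences at 19.17 − 3.26 = 15.91 and 20.80 + 3.26 = 24.06.
Outside the cutoffs: 12.87, 13.36, 25.81.

3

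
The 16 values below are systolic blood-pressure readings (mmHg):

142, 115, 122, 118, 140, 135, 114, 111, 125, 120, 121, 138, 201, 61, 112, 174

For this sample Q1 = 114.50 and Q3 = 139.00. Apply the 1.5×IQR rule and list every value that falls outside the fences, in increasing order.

IQR = Q3 − Q1 = 139.00 − 114.50 = 24.50.
Lower fence = Q1 − 1.5·IQR = 114.50 − 36.75 = 77.75.
Upper fence = Q3 + 1.5·IQR = 139.00 + 36.75 = 175.75.
61 < 77.75 → outlier.
201 > 175.75 → outlier.
All remaining values lie within [77.75, 175.75].

61, 201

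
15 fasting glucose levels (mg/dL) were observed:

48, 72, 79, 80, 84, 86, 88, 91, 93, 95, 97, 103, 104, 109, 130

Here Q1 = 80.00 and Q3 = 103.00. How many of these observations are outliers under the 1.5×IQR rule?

IQR = 23.00; fences at 80.00 − 34.50 = 45.50 and 103.00 + 34.50 = 137.50.
Every value lies within the cutoffs.

0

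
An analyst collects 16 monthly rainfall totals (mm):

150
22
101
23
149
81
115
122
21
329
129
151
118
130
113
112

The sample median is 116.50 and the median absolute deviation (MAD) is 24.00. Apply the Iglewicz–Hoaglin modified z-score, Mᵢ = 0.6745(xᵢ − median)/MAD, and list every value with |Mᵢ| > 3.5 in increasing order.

329

|Mᵢ| > 3.5 ⇔ |xᵢ − 116.50| > 3.5·24.00/0.6745 = 124.54.
So outliers lie outside [-8.04, 241.04].
329: M = 5.97 → outlier.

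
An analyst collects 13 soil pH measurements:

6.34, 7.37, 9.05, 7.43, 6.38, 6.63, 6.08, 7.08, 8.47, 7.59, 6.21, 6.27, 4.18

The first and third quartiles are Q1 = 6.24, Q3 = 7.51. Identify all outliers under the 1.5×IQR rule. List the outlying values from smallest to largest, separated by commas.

4.18

IQR = Q3 − Q1 = 7.51 − 6.24 = 1.27.
Lower fence = Q1 − 1.5·IQR = 6.24 − 1.905 = 4.335.
Upper fence = Q3 + 1.5·IQR = 7.51 + 1.905 = 9.415.
4.18 < 4.335 → outlier.
All remaining values lie within [4.335, 9.415].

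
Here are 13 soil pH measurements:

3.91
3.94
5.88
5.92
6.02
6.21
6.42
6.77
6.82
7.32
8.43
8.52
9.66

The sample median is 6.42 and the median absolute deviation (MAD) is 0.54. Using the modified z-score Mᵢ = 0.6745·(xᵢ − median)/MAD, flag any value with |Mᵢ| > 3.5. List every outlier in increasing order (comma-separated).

|Mᵢ| > 3.5 ⇔ |xᵢ − 6.42| > 3.5·0.54/0.6745 = 2.80.
So outliers lie outside [3.62, 9.22].
9.66: M = 4.05 → outlier.

9.66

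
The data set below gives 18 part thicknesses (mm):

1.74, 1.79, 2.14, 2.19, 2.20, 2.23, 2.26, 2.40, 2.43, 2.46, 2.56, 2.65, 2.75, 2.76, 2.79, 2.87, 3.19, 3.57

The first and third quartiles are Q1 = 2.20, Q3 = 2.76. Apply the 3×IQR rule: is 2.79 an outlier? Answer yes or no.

IQR = Q3 − Q1 = 2.76 − 2.20 = 0.56.
Lower fence = Q1 − 3·IQR = 2.20 − 1.68 = 0.52.
Upper fence = Q3 + 3·IQR = 2.76 + 1.68 = 4.44.
2.79 lies within [0.52, 4.44].

no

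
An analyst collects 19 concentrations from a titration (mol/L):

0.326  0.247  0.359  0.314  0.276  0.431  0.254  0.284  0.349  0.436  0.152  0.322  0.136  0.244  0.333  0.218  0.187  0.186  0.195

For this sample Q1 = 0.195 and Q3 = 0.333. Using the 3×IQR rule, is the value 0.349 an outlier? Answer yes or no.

no

IQR = Q3 − Q1 = 0.333 − 0.195 = 0.138.
Lower fence = Q1 − 3·IQR = 0.195 − 0.414 = -0.219.
Upper fence = Q3 + 3·IQR = 0.333 + 0.414 = 0.747.
0.349 lies within [-0.219, 0.747].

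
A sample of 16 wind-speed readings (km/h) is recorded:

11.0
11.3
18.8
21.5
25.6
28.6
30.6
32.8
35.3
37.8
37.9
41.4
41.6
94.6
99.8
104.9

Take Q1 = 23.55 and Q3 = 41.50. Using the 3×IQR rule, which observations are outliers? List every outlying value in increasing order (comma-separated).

IQR = Q3 − Q1 = 41.50 − 23.55 = 17.95.
Lower fence = Q1 − 3·IQR = 23.55 − 53.85 = -30.30.
Upper fence = Q3 + 3·IQR = 41.50 + 53.85 = 95.35.
99.8 > 95.35 → outlier.
104.9 > 95.35 → outlier.
All remaining values lie within [-30.30, 95.35].

99.8, 104.9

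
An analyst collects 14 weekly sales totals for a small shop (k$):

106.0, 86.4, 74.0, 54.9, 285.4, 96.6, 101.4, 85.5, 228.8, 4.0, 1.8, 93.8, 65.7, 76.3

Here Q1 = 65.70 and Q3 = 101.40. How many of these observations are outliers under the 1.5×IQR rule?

4

IQR = 35.70; fences at 65.70 − 53.55 = 12.15 and 101.40 + 53.55 = 154.95.
Outside the cutoffs: 1.8, 4.0, 228.8, 285.4.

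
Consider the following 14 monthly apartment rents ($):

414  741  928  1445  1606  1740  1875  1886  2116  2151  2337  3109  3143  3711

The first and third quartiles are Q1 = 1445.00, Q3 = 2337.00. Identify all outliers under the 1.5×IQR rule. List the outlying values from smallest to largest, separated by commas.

3711

IQR = Q3 − Q1 = 2337.00 − 1445.00 = 892.00.
Lower fence = Q1 − 1.5·IQR = 1445.00 − 1338.00 = 107.00.
Upper fence = Q3 + 1.5·IQR = 2337.00 + 1338.00 = 3675.00.
3711 > 3675.00 → outlier.
All remaining values lie within [107.00, 3675.00].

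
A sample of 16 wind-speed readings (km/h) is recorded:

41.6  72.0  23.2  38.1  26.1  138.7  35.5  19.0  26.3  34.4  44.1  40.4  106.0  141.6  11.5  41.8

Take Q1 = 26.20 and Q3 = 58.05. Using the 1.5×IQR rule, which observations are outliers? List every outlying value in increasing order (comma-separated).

106.0, 138.7, 141.6

IQR = Q3 − Q1 = 58.05 − 26.20 = 31.85.
Lower fence = Q1 − 1.5·IQR = 26.20 − 47.775 = -21.575.
Upper fence = Q3 + 1.5·IQR = 58.05 + 47.775 = 105.825.
106.0 > 105.825 → outlier.
138.7 > 105.825 → outlier.
141.6 > 105.825 → outlier.
All remaining values lie within [-21.575, 105.825].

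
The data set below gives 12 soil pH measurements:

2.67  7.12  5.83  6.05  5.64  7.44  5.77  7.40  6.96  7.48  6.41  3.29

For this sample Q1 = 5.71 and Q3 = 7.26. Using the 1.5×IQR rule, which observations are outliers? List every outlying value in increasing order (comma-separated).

2.67, 3.29

IQR = Q3 − Q1 = 7.26 − 5.71 = 1.55.
Lower fence = Q1 − 1.5·IQR = 5.71 − 2.325 = 3.385.
Upper fence = Q3 + 1.5·IQR = 7.26 + 2.325 = 9.585.
2.67 < 3.385 → outlier.
3.29 < 3.385 → outlier.
All remaining values lie within [3.385, 9.585].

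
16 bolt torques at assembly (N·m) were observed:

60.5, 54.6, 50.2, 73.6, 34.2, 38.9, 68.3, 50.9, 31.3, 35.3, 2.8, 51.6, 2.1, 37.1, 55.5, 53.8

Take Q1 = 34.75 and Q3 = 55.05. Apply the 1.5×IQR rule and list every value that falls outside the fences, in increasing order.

2.1, 2.8

IQR = Q3 − Q1 = 55.05 − 34.75 = 20.30.
Lower fence = Q1 − 1.5·IQR = 34.75 − 30.45 = 4.30.
Upper fence = Q3 + 1.5·IQR = 55.05 + 30.45 = 85.50.
2.1 < 4.30 → outlier.
2.8 < 4.30 → outlier.
All remaining values lie within [4.30, 85.50].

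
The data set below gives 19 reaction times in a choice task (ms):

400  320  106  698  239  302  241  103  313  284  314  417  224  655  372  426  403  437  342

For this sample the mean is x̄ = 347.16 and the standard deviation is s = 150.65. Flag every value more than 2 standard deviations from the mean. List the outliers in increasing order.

655, 698

Cutoffs at x̄ ± 2s: 347.16 ± 2·150.65 = [45.86, 648.46].
655: z = 2.04, |z| > 2 → outlier.
698: z = 2.33, |z| > 2 → outlier.
Every other value lies within [45.86, 648.46].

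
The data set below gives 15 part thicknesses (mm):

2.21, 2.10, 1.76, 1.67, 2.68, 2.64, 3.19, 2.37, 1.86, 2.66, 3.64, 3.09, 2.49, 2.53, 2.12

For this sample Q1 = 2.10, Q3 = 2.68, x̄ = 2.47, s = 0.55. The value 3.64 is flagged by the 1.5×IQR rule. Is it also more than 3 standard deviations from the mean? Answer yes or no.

no

z = (3.64 − 2.47) / 0.55 = 2.13.
|z| = 2.13 ≤ 3.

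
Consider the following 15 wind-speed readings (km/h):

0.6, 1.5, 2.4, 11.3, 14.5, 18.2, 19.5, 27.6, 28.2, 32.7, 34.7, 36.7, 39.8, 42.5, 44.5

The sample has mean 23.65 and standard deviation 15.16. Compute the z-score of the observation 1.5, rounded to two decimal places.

z = (1.5 − 23.65) / 15.16 = -1.46.

-1.46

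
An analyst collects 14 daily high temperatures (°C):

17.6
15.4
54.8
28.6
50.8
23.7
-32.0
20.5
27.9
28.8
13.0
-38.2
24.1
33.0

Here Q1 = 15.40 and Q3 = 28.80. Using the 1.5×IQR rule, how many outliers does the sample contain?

IQR = 13.40; fences at 15.40 − 20.10 = -4.70 and 28.80 + 20.10 = 48.90.
Outside the cutoffs: -38.2, -32.0, 50.8, 54.8.

4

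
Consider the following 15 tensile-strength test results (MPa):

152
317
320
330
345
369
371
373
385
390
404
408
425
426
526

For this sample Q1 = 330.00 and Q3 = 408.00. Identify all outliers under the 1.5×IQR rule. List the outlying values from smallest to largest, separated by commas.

IQR = Q3 − Q1 = 408.00 − 330.00 = 78.00.
Lower fence = Q1 − 1.5·IQR = 330.00 − 117.00 = 213.00.
Upper fence = Q3 + 1.5·IQR = 408.00 + 117.00 = 525.00.
152 < 213.00 → outlier.
526 > 525.00 → outlier.
All remaining values lie within [213.00, 525.00].

152, 526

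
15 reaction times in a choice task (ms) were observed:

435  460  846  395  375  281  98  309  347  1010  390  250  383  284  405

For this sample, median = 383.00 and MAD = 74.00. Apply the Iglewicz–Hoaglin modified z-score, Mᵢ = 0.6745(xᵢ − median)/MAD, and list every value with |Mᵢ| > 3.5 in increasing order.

846, 1010

|Mᵢ| > 3.5 ⇔ |xᵢ − 383.00| > 3.5·74.00/0.6745 = 383.99.
So outliers lie outside [-0.99, 766.99].
846: M = 4.22 → outlier.
1010: M = 5.72 → outlier.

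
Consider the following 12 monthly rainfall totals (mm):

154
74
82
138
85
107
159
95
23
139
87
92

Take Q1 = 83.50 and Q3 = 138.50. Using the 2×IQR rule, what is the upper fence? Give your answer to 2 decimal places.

IQR = Q3 − Q1 = 138.50 − 83.50 = 55.00.
Lower fence = Q1 − 2·IQR = 83.50 − 110.00 = -26.50.
Upper fence = Q3 + 2·IQR = 138.50 + 110.00 = 248.50.

248.50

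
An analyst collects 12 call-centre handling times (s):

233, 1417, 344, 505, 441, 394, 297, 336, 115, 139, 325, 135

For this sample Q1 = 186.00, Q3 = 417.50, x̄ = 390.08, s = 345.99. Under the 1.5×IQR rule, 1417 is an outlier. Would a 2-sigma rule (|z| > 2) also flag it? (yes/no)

z = (1417 − 390.08) / 345.99 = 2.97.
|z| = 2.97 > 2.

yes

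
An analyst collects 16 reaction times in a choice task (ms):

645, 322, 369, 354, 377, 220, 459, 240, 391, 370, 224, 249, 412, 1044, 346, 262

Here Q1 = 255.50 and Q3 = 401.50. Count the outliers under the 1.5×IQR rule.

2

IQR = 146.00; fences at 255.50 − 219.00 = 36.50 and 401.50 + 219.00 = 620.50.
Outside the cutoffs: 645, 1044.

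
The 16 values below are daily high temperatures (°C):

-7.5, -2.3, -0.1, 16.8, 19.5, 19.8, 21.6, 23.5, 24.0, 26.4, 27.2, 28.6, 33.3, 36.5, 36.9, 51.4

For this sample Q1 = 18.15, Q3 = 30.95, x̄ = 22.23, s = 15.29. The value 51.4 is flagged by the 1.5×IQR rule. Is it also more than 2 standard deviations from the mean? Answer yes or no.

z = (51.4 − 22.23) / 15.29 = 1.91.
|z| = 1.91 ≤ 2.

no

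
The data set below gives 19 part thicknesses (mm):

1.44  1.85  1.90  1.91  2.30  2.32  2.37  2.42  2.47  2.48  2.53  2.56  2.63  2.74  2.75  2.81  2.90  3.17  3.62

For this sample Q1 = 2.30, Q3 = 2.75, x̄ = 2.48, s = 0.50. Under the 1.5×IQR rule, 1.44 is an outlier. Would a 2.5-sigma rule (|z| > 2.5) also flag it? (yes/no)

z = (1.44 − 2.48) / 0.50 = -2.08.
|z| = 2.08 ≤ 2.5.

no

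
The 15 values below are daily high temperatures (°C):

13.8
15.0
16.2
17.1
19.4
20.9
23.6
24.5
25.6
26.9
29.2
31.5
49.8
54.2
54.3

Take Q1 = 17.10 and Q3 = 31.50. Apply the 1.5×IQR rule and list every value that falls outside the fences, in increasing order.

IQR = Q3 − Q1 = 31.50 − 17.10 = 14.40.
Lower fence = Q1 − 1.5·IQR = 17.10 − 21.60 = -4.50.
Upper fence = Q3 + 1.5·IQR = 31.50 + 21.60 = 53.10.
54.2 > 53.10 → outlier.
54.3 > 53.10 → outlier.
All remaining values lie within [-4.50, 53.10].

54.2, 54.3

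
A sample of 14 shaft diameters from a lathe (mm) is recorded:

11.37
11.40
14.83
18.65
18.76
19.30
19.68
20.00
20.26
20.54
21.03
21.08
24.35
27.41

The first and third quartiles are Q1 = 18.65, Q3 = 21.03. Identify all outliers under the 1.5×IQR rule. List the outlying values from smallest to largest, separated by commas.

11.37, 11.40, 14.83, 27.41

IQR = Q3 − Q1 = 21.03 − 18.65 = 2.38.
Lower fence = Q1 − 1.5·IQR = 18.65 − 3.57 = 15.08.
Upper fence = Q3 + 1.5·IQR = 21.03 + 3.57 = 24.60.
11.37 < 15.08 → outlier.
11.40 < 15.08 → outlier.
14.83 < 15.08 → outlier.
27.41 > 24.60 → outlier.
All remaining values lie within [15.08, 24.60].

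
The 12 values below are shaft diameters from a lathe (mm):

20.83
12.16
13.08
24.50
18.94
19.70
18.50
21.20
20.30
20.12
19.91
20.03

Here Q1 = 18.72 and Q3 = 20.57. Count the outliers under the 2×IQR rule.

IQR = 1.85; fences at 18.72 − 3.70 = 15.02 and 20.57 + 3.70 = 24.27.
Outside the cutoffs: 12.16, 13.08, 24.50.

3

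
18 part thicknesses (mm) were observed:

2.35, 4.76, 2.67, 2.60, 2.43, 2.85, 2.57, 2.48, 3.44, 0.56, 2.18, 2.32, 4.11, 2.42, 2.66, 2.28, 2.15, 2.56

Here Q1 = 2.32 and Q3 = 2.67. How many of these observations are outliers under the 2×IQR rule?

4

IQR = 0.35; fences at 2.32 − 0.70 = 1.62 and 2.67 + 0.70 = 3.37.
Outside the cutoffs: 0.56, 3.44, 4.11, 4.76.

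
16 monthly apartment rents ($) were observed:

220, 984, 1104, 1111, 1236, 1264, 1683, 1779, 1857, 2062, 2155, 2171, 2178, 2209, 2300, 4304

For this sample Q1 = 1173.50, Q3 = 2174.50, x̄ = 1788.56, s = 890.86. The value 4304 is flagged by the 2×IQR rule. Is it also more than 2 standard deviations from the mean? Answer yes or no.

yes

z = (4304 − 1788.56) / 890.86 = 2.82.
|z| = 2.82 > 2.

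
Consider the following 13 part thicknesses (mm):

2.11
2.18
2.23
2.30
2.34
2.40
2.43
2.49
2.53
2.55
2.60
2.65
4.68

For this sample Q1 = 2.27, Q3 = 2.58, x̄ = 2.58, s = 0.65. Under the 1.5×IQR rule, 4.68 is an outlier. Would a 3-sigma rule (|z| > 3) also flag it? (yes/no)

z = (4.68 − 2.58) / 0.65 = 3.23.
|z| = 3.23 > 3.

yes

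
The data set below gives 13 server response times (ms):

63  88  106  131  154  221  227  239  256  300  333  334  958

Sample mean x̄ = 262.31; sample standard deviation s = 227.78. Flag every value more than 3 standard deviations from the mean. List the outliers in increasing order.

Cutoffs at x̄ ± 3s: 262.31 ± 3·227.78 = [-421.03, 945.65].
958: z = 3.05, |z| > 3 → outlier.
Every other value lies within [-421.03, 945.65].

958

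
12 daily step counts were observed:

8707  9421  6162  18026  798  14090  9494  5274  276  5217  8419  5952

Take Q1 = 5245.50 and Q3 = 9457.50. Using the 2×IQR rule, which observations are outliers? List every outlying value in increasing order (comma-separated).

IQR = Q3 − Q1 = 9457.50 − 5245.50 = 4212.00.
Lower fence = Q1 − 2·IQR = 5245.50 − 8424.00 = -3178.50.
Upper fence = Q3 + 2·IQR = 9457.50 + 8424.00 = 17881.50.
18026 > 17881.50 → outlier.
All remaining values lie within [-3178.50, 17881.50].

18026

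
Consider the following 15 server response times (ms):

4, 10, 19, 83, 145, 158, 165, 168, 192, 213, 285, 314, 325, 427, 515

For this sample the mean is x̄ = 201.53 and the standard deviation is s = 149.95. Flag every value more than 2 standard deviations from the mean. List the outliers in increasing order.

Cutoffs at x̄ ± 2s: 201.53 ± 2·149.95 = [-98.37, 501.43].
515: z = 2.09, |z| > 2 → outlier.
Every other value lies within [-98.37, 501.43].

515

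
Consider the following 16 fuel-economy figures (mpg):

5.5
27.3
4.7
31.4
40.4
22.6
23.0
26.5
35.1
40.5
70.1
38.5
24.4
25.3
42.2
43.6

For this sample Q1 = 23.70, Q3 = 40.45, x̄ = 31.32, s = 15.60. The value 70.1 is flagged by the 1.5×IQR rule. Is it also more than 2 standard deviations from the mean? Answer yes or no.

z = (70.1 − 31.32) / 15.60 = 2.49.
|z| = 2.49 > 2.

yes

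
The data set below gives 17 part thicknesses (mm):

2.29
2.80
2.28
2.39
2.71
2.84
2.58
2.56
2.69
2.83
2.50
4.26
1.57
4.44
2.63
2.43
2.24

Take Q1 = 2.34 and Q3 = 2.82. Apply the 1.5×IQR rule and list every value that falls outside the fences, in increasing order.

IQR = Q3 − Q1 = 2.82 − 2.34 = 0.48.
Lower fence = Q1 − 1.5·IQR = 2.34 − 0.72 = 1.62.
Upper fence = Q3 + 1.5·IQR = 2.82 + 0.72 = 3.54.
1.57 < 1.62 → outlier.
4.26 > 3.54 → outlier.
4.44 > 3.54 → outlier.
All remaining values lie within [1.62, 3.54].

1.57, 4.26, 4.44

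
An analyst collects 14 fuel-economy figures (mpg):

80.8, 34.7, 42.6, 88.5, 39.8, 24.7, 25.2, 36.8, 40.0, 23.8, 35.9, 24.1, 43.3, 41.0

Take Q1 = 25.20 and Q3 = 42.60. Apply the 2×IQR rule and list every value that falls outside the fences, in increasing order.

80.8, 88.5

IQR = Q3 − Q1 = 42.60 − 25.20 = 17.40.
Lower fence = Q1 − 2·IQR = 25.20 − 34.80 = -9.60.
Upper fence = Q3 + 2·IQR = 42.60 + 34.80 = 77.40.
80.8 > 77.40 → outlier.
88.5 > 77.40 → outlier.
All remaining values lie within [-9.60, 77.40].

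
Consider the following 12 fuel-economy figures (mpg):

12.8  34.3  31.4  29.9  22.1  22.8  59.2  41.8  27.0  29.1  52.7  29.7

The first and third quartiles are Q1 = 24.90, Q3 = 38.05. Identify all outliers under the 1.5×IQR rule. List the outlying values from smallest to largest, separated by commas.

59.2

IQR = Q3 − Q1 = 38.05 − 24.90 = 13.15.
Lower fence = Q1 − 1.5·IQR = 24.90 − 19.725 = 5.175.
Upper fence = Q3 + 1.5·IQR = 38.05 + 19.725 = 57.775.
59.2 > 57.775 → outlier.
All remaining values lie within [5.175, 57.775].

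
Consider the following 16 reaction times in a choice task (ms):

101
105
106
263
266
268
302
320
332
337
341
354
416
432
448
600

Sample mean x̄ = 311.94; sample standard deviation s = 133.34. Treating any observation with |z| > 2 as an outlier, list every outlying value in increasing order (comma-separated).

Cutoffs at x̄ ± 2s: 311.94 ± 2·133.34 = [45.26, 578.62].
600: z = 2.16, |z| > 2 → outlier.
Every other value lies within [45.26, 578.62].

600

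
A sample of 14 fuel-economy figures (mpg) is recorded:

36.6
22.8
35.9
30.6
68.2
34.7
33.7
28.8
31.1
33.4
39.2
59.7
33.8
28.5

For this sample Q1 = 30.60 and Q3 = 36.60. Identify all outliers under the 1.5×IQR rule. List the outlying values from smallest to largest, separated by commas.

IQR = Q3 − Q1 = 36.60 − 30.60 = 6.00.
Lower fence = Q1 − 1.5·IQR = 30.60 − 9.00 = 21.60.
Upper fence = Q3 + 1.5·IQR = 36.60 + 9.00 = 45.60.
59.7 > 45.60 → outlier.
68.2 > 45.60 → outlier.
All remaining values lie within [21.60, 45.60].

59.7, 68.2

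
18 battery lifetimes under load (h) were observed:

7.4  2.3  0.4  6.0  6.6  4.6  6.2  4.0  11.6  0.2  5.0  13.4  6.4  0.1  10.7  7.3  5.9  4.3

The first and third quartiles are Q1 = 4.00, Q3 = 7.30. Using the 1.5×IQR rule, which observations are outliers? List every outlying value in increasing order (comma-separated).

IQR = Q3 − Q1 = 7.30 − 4.00 = 3.30.
Lower fence = Q1 − 1.5·IQR = 4.00 − 4.95 = -0.95.
Upper fence = Q3 + 1.5·IQR = 7.30 + 4.95 = 12.25.
13.4 > 12.25 → outlier.
All remaining values lie within [-0.95, 12.25].

13.4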